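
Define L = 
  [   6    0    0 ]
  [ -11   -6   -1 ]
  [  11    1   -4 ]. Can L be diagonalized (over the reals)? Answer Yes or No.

No

Characteristic polynomial: p(μ) = μ^3 + 4μ^2 - 35μ - 150 = (μ - 6)(μ + 5)^2.
μ = -5 has algebraic multiplicity 2; rank(L + 5I) = 2, so geometric multiplicity = 1.
Geometric multiplicity < algebraic multiplicity, so L is not diagonalizable.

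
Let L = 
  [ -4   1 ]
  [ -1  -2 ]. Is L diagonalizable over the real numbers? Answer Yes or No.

No

Characteristic polynomial: p(μ) = μ^2 + 6μ + 9 = (μ + 3)^2.
μ = -3 has algebraic multiplicity 2; rank(L + 3I) = 1, so geometric multiplicity = 1.
Geometric multiplicity < algebraic multiplicity, so L is not diagonalizable.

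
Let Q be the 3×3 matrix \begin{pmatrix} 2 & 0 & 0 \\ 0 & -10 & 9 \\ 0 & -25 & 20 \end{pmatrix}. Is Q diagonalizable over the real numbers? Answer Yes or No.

Characteristic polynomial: p(r) = r^3 - 12r^2 + 45r - 50 = (r - 5)^2(r - 2).
r = 5 has algebraic multiplicity 2; rank(Q − 5I) = 2, so geometric multiplicity = 1.
Geometric multiplicity < algebraic multiplicity, so Q is not diagonalizable.

No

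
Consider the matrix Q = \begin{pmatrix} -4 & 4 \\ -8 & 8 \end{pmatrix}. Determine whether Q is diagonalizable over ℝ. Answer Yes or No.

Yes

Characteristic polynomial: p(μ) = μ^2 - 4μ = μ(μ - 4).
All 2 eigenvalues are distinct, so Q is diagonalizable.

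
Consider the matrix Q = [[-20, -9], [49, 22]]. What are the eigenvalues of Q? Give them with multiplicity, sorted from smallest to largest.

Characteristic polynomial: p(μ) = μ^2 - 2μ + 1 = (μ - 1)^2.
Roots (with multiplicity): 1, 1.

1, 1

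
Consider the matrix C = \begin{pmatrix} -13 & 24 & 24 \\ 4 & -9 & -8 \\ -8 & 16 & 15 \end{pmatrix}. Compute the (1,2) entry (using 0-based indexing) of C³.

-248

Characteristic polynomial: λ^3 + 7λ^2 + 11λ + 5 = (λ + 1)^2(λ + 5), so the eigenvalues are -5, -1, -1.
λ=-1: eigenvector (-2, 1, -2).
λ=-5: eigenvector (-3, 1, -2).
λ=-1: eigenvector (2, 0, 1).
P = [[-2, -3, 2], [1, 1, 0], [-2, -2, 1]], D = diag(-1, -5, -1), P⁻¹ = [[1, -1, -2], [-1, 2, 2], [0, 2, 1]].
C³ = P·diag(-1, -125, -1)·P⁻¹ = [[-373, 744, 744], [124, -249, -248], [-248, 496, 495]].
The requested entry is -248.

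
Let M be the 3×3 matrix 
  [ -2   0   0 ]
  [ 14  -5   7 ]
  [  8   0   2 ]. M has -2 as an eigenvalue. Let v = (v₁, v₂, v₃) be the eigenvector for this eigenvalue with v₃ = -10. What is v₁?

5

M + 2I = [[0, 0, 0], [14, -3, 7], [8, 0, 4]].
Solving (M + 2I)v = 0 gives the eigenspace spanned by (5, 0, -10).
With v₃ = -10, v = (5, 0, -10), so v₁ = 5.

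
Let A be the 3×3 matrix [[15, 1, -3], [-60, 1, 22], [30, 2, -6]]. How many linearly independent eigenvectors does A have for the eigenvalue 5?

A − 5I = [[10, 1, -3], [-60, -4, 22], [30, 2, -11]].
This matrix has rank 2, so its null space has dimension 3 − 2 = 1.

1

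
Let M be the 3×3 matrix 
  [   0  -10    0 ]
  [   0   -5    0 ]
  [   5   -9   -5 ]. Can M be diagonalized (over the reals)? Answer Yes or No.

No

Characteristic polynomial: p(r) = r^3 + 10r^2 + 25r = r(r + 5)^2.
r = -5 has algebraic multiplicity 2; rank(M + 5I) = 2, so geometric multiplicity = 1.
Geometric multiplicity < algebraic multiplicity, so M is not diagonalizable.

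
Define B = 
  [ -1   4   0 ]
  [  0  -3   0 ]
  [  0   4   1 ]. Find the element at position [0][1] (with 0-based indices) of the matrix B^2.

-16

Characteristic polynomial: μ^3 + 3μ^2 - μ - 3 = (μ - 1)(μ + 1)(μ + 3), so the eigenvalues are -3, -1, 1.
μ=-1: eigenvector (1, 0, 0).
μ=-3: eigenvector (-2, 1, -1).
μ=1: eigenvector (0, 0, 1).
P = [[1, -2, 0], [0, 1, 0], [0, -1, 1]], D = diag(-1, -3, 1), P⁻¹ = [[1, 2, 0], [0, 1, 0], [0, 1, 1]].
B² = P·diag(1, 9, 1)·P⁻¹ = [[1, -16, 0], [0, 9, 0], [0, -8, 1]].
The requested entry is -16.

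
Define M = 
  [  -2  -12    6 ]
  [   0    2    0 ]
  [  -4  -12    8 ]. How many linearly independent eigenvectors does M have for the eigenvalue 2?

M − 2I = [[-4, -12, 6], [0, 0, 0], [-4, -12, 6]].
This matrix has rank 1, so its null space has dimension 3 − 1 = 2.

2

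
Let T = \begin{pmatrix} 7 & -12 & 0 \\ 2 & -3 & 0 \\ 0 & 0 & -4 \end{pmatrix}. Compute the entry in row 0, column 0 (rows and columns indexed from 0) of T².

25

Characteristic polynomial: r^3 - 13r + 12 = (r - 3)(r - 1)(r + 4), so the eigenvalues are -4, 1, 3.
r=3: eigenvector (3, 1, 0).
r=1: eigenvector (2, 1, 0).
r=-4: eigenvector (0, 0, 1).
P = [[3, 2, 0], [1, 1, 0], [0, 0, 1]], D = diag(3, 1, -4), P⁻¹ = [[1, -2, 0], [-1, 3, 0], [0, 0, 1]].
T² = P·diag(9, 1, 16)·P⁻¹ = [[25, -48, 0], [8, -15, 0], [0, 0, 16]].
The requested entry is 25.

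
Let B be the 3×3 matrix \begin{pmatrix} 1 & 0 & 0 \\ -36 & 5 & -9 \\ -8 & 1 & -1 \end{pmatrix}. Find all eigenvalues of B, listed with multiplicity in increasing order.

1, 2, 2

Characteristic polynomial: p(s) = s^3 - 5s^2 + 8s - 4 = (s - 2)^2(s - 1).
Roots (with multiplicity): 1, 2, 2.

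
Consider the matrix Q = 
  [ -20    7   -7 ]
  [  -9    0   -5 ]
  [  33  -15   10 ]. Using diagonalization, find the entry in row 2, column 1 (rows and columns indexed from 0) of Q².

81

Characteristic polynomial: s^3 + 10s^2 + 19s - 30 = (s - 1)(s + 5)(s + 6), so the eigenvalues are -6, -5, 1.
s=-6: eigenvector (1, -1, -3).
s=1: eigenvector (1, 1, -2).
s=-5: eigenvector (0, 1, 1).
P = [[1, 1, 0], [-1, 1, 1], [-3, -2, 1]], D = diag(-6, 1, -5), P⁻¹ = [[3, -1, 1], [-2, 1, -1], [5, -1, 2]].
Q² = P·diag(36, 1, 25)·P⁻¹ = [[106, -35, 35], [15, 12, 13], [-195, 81, -56]].
The requested entry is 81.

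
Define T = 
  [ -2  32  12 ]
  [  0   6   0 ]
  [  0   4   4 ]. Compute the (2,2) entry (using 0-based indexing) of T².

Characteristic polynomial: μ^3 - 8μ^2 + 4μ + 48 = (μ - 6)(μ - 4)(μ + 2), so the eigenvalues are -2, 4, 6.
μ=-2: eigenvector (1, 0, 0).
μ=6: eigenvector (7, 1, 2).
μ=4: eigenvector (2, 0, 1).
P = [[1, 7, 2], [0, 1, 0], [0, 2, 1]], D = diag(-2, 6, 4), P⁻¹ = [[1, -3, -2], [0, 1, 0], [0, -2, 1]].
T² = P·diag(4, 36, 16)·P⁻¹ = [[4, 176, 24], [0, 36, 0], [0, 40, 16]].
The requested entry is 16.

16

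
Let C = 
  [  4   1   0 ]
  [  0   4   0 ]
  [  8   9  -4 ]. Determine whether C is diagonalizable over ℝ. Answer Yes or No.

No

Characteristic polynomial: p(s) = s^3 - 4s^2 - 16s + 64 = (s - 4)^2(s + 4).
s = 4 has algebraic multiplicity 2; rank(C − 4I) = 2, so geometric multiplicity = 1.
Geometric multiplicity < algebraic multiplicity, so C is not diagonalizable.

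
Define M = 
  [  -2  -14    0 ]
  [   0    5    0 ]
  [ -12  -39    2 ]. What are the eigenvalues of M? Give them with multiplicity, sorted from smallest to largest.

-2, 2, 5

Characteristic polynomial: p(s) = s^3 - 5s^2 - 4s + 20 = (s - 5)(s - 2)(s + 2).
Roots (with multiplicity): -2, 2, 5.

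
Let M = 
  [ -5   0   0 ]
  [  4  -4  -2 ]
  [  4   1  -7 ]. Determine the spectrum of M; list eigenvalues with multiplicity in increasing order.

Characteristic polynomial: p(r) = r^3 + 16r^2 + 85r + 150 = (r + 5)^2(r + 6).
Roots (with multiplicity): -6, -5, -5.

-6, -5, -5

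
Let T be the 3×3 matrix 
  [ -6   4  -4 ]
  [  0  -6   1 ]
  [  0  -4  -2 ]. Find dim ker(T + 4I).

1

T + 4I = [[-2, 4, -4], [0, -2, 1], [0, -4, 2]].
This matrix has rank 2, so its null space has dimension 3 − 2 = 1.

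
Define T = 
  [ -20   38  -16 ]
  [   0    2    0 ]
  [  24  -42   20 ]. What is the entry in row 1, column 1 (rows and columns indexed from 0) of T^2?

4

Characteristic polynomial: μ^3 - 2μ^2 - 16μ + 32 = (μ - 4)(μ - 2)(μ + 4), so the eigenvalues are -4, 2, 4.
μ=2: eigenvector (1, 1, 1).
μ=-4: eigenvector (1, 0, -1).
μ=4: eigenvector (-2, 0, 3).
P = [[1, 1, -2], [1, 0, 0], [1, -1, 3]], D = diag(2, -4, 4), P⁻¹ = [[0, 1, 0], [3, -5, 2], [1, -2, 1]].
T² = P·diag(4, 16, 16)·P⁻¹ = [[16, -12, 0], [0, 4, 0], [0, -12, 16]].
The requested entry is 4.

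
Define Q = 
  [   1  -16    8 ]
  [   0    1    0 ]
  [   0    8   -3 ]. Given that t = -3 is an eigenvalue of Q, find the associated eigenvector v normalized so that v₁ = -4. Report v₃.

2

Q + 3I = [[4, -16, 8], [0, 4, 0], [0, 8, 0]].
Solving (Q + 3I)v = 0 gives the eigenspace spanned by (-4, 0, 2).
With v₁ = -4, v = (-4, 0, 2), so v₃ = 2.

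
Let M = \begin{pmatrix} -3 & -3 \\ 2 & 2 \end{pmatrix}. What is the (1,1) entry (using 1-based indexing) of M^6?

Characteristic polynomial: μ^2 + μ = μ(μ + 1), so the eigenvalues are -1, 0.
μ=-1: eigenvector (3, -2).
μ=0: eigenvector (1, -1).
P = [[3, 1], [-2, -1]], D = diag(-1, 0), P⁻¹ = [[1, 1], [-2, -3]].
M⁶ = P·diag(1, 0)·P⁻¹ = [[3, 3], [-2, -2]].
The requested entry is 3.

3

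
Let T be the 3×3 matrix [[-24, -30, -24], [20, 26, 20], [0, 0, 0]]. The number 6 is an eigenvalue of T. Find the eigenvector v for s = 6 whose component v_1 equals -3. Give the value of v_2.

3

T − 6I = [[-30, -30, -24], [20, 20, 20], [0, 0, -6]].
Solving (T − 6I)v = 0 gives the eigenspace spanned by (-3, 3, 0).
With v_1 = -3, v = (-3, 3, 0), so v_2 = 3.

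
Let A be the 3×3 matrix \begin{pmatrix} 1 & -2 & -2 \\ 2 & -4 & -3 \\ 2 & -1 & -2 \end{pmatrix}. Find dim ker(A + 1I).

1

A + 1I = [[2, -2, -2], [2, -3, -3], [2, -1, -1]].
This matrix has rank 2, so its null space has dimension 3 − 2 = 1.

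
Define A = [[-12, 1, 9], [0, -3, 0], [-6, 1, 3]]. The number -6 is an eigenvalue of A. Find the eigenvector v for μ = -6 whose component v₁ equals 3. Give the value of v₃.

A + 6I = [[-6, 1, 9], [0, 3, 0], [-6, 1, 9]].
Solving (A + 6I)v = 0 gives the eigenspace spanned by (3, 0, 2).
With v₁ = 3, v = (3, 0, 2), so v₃ = 2.

2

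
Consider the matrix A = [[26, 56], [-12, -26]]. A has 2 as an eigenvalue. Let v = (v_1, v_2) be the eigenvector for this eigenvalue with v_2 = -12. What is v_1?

A − 2I = [[24, 56], [-12, -28]].
Solving (A − 2I)v = 0 gives the eigenspace spanned by (28, -12).
With v_2 = -12, v = (28, -12), so v_1 = 28.

28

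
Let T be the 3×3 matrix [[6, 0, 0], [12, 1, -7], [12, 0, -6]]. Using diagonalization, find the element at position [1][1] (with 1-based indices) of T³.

216

Characteristic polynomial: s^3 - s^2 - 36s + 36 = (s - 6)(s - 1)(s + 6), so the eigenvalues are -6, 1, 6.
s=6: eigenvector (1, 1, 1).
s=1: eigenvector (0, 1, 0).
s=-6: eigenvector (0, 1, 1).
P = [[1, 0, 0], [1, 1, 1], [1, 0, 1]], D = diag(6, 1, -6), P⁻¹ = [[1, 0, 0], [0, 1, -1], [-1, 0, 1]].
T³ = P·diag(216, 1, -216)·P⁻¹ = [[216, 0, 0], [432, 1, -217], [432, 0, -216]].
The requested entry is 216.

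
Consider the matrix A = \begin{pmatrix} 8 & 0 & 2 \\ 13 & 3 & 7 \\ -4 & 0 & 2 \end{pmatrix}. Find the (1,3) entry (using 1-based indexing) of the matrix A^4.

1040

Characteristic polynomial: λ^3 - 13λ^2 + 54λ - 72 = (λ - 6)(λ - 4)(λ - 3), so the eigenvalues are 3, 4, 6.
λ=4: eigenvector (-1, 1, 2).
λ=3: eigenvector (0, 1, 0).
λ=6: eigenvector (-1, -2, 1).
P = [[-1, 0, -1], [1, 1, -2], [2, 0, 1]], D = diag(4, 3, 6), P⁻¹ = [[1, 0, 1], [-5, 1, -3], [-2, 0, -1]].
A⁴ = P·diag(256, 81, 1296)·P⁻¹ = [[2336, 0, 1040], [5035, 81, 2605], [-2080, 0, -784]].
The requested entry is 1040.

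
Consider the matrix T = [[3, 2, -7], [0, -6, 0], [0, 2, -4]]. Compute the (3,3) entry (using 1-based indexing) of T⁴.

256

Characteristic polynomial: r^3 + 7r^2 - 6r - 72 = (r - 3)(r + 4)(r + 6), so the eigenvalues are -6, -4, 3.
r=3: eigenvector (1, 0, 0).
r=-6: eigenvector (-1, 1, -1).
r=-4: eigenvector (1, 0, 1).
P = [[1, -1, 1], [0, 1, 0], [0, -1, 1]], D = diag(3, -6, -4), P⁻¹ = [[1, 0, -1], [0, 1, 0], [0, 1, 1]].
T⁴ = P·diag(81, 1296, 256)·P⁻¹ = [[81, -1040, 175], [0, 1296, 0], [0, -1040, 256]].
The requested entry is 256.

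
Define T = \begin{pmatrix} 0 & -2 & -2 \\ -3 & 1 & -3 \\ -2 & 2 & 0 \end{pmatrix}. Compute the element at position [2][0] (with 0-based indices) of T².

Characteristic polynomial: r^3 - r^2 - 4r + 4 = (r - 2)(r - 1)(r + 2), so the eigenvalues are -2, 1, 2.
r=-2: eigenvector (1, 1, 0).
r=1: eigenvector (2, 1, -2).
r=2: eigenvector (-1, 0, 1).
P = [[1, 2, -1], [1, 1, 0], [0, -2, 1]], D = diag(-2, 1, 2), P⁻¹ = [[1, 0, 1], [-1, 1, -1], [-2, 2, -1]].
T² = P·diag(4, 1, 4)·P⁻¹ = [[10, -6, 6], [3, 1, 3], [-6, 6, -2]].
The requested entry is -6.

-6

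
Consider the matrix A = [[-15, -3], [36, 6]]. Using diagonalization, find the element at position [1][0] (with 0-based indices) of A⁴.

Characteristic polynomial: s^2 + 9s + 18 = (s + 3)(s + 6), so the eigenvalues are -6, -3.
s=-3: eigenvector (-1, 4).
s=-6: eigenvector (1, -3).
P = [[-1, 1], [4, -3]], D = diag(-3, -6), P⁻¹ = [[3, 1], [4, 1]].
A⁴ = P·diag(81, 1296)·P⁻¹ = [[4941, 1215], [-14580, -3564]].
The requested entry is -14580.

-14580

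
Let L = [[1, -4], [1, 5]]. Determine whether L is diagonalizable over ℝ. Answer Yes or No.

Characteristic polynomial: p(r) = r^2 - 6r + 9 = (r - 3)^2.
r = 3 has algebraic multiplicity 2; rank(L − 3I) = 1, so geometric multiplicity = 1.
Geometric multiplicity < algebraic multiplicity, so L is not diagonalizable.

No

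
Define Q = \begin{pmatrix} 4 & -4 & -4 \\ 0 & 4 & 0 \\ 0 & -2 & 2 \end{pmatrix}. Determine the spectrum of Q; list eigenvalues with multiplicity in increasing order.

Characteristic polynomial: p(r) = r^3 - 10r^2 + 32r - 32 = (r - 4)^2(r - 2).
Roots (with multiplicity): 2, 4, 4.

2, 4, 4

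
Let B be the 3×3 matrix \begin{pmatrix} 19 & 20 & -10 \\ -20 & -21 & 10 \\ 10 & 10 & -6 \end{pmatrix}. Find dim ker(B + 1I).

2

B + 1I = [[20, 20, -10], [-20, -20, 10], [10, 10, -5]].
This matrix has rank 1, so its null space has dimension 3 − 1 = 2.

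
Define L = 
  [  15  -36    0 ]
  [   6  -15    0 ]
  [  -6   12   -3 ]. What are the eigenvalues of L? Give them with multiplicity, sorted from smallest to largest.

Characteristic polynomial: p(s) = s^3 + 3s^2 - 9s - 27 = (s - 3)(s + 3)^2.
Roots (with multiplicity): -3, -3, 3.

-3, -3, 3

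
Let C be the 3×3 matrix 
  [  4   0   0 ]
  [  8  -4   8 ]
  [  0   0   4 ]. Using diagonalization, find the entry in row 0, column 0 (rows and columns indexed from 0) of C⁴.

256

Characteristic polynomial: λ^3 - 4λ^2 - 16λ + 64 = (λ - 4)^2(λ + 4), so the eigenvalues are -4, 4, 4.
λ=4: eigenvector (1, 0, -1).
λ=-4: eigenvector (0, 1, 0).
λ=4: eigenvector (0, 1, 1).
P = [[1, 0, 0], [0, 1, 1], [-1, 0, 1]], D = diag(4, -4, 4), P⁻¹ = [[1, 0, 0], [-1, 1, -1], [1, 0, 1]].
C⁴ = P·diag(256, 256, 256)·P⁻¹ = [[256, 0, 0], [0, 256, 0], [0, 0, 256]].
The requested entry is 256.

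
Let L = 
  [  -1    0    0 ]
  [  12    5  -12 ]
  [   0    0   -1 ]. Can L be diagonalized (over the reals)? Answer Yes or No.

Characteristic polynomial: p(t) = t^3 - 3t^2 - 9t - 5 = (t - 5)(t + 1)^2.
t = -1 has algebraic multiplicity 2; rank(L + 1I) = 1, so geometric multiplicity = 2.
Every eigenvalue has geometric = algebraic multiplicity, so L is diagonalizable.

Yes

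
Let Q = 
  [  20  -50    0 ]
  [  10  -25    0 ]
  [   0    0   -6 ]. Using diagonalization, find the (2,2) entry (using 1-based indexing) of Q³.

-625

Characteristic polynomial: s^3 + 11s^2 + 30s = s(s + 5)(s + 6), so the eigenvalues are -6, -5, 0.
s=-5: eigenvector (2, 1, 0).
s=0: eigenvector (5, 2, 0).
s=-6: eigenvector (0, 0, 1).
P = [[2, 5, 0], [1, 2, 0], [0, 0, 1]], D = diag(-5, 0, -6), P⁻¹ = [[-2, 5, 0], [1, -2, 0], [0, 0, 1]].
Q³ = P·diag(-125, 0, -216)·P⁻¹ = [[500, -1250, 0], [250, -625, 0], [0, 0, -216]].
The requested entry is -625.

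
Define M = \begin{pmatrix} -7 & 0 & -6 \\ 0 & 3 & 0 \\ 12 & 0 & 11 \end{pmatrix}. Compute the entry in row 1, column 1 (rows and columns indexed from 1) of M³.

Characteristic polynomial: μ^3 - 7μ^2 + 7μ + 15 = (μ - 5)(μ - 3)(μ + 1), so the eigenvalues are -1, 3, 5.
μ=5: eigenvector (1, 0, -2).
μ=3: eigenvector (0, 1, 0).
μ=-1: eigenvector (1, 0, -1).
P = [[1, 0, 1], [0, 1, 0], [-2, 0, -1]], D = diag(5, 3, -1), P⁻¹ = [[-1, 0, -1], [0, 1, 0], [2, 0, 1]].
M³ = P·diag(125, 27, -1)·P⁻¹ = [[-127, 0, -126], [0, 27, 0], [252, 0, 251]].
The requested entry is -127.

-127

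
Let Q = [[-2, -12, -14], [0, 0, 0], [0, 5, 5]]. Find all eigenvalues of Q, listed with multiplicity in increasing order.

Characteristic polynomial: p(t) = t^3 - 3t^2 - 10t = t(t - 5)(t + 2).
Roots (with multiplicity): -2, 0, 5.

-2, 0, 5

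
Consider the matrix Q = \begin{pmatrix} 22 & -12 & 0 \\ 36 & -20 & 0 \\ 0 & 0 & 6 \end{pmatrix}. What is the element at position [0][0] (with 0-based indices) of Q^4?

976

Characteristic polynomial: t^3 - 8t^2 + 4t + 48 = (t - 6)(t - 4)(t + 2), so the eigenvalues are -2, 4, 6.
t=4: eigenvector (-2, -3, 0).
t=-2: eigenvector (1, 2, 0).
t=6: eigenvector (0, 0, 1).
P = [[-2, 1, 0], [-3, 2, 0], [0, 0, 1]], D = diag(4, -2, 6), P⁻¹ = [[-2, 1, 0], [-3, 2, 0], [0, 0, 1]].
Q⁴ = P·diag(256, 16, 1296)·P⁻¹ = [[976, -480, 0], [1440, -704, 0], [0, 0, 1296]].
The requested entry is 976.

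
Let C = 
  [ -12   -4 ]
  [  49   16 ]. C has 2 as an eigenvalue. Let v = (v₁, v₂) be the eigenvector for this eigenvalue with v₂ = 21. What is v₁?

-6

C − 2I = [[-14, -4], [49, 14]].
Solving (C − 2I)v = 0 gives the eigenspace spanned by (-6, 21).
With v₂ = 21, v = (-6, 21), so v₁ = -6.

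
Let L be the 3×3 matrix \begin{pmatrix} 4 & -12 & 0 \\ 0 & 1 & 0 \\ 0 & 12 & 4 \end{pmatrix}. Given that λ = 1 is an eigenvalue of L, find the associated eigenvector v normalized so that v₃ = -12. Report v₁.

12

L − 1I = [[3, -12, 0], [0, 0, 0], [0, 12, 3]].
Solving (L − 1I)v = 0 gives the eigenspace spanned by (12, 3, -12).
With v₃ = -12, v = (12, 3, -12), so v₁ = 12.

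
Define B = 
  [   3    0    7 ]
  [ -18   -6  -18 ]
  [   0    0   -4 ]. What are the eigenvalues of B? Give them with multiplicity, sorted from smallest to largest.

Characteristic polynomial: p(s) = s^3 + 7s^2 - 6s - 72 = (s - 3)(s + 4)(s + 6).
Roots (with multiplicity): -6, -4, 3.

-6, -4, 3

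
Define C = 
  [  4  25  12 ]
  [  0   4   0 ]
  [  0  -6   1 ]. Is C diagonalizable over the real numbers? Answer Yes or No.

Characteristic polynomial: p(λ) = λ^3 - 9λ^2 + 24λ - 16 = (λ - 4)^2(λ - 1).
λ = 4 has algebraic multiplicity 2; rank(C − 4I) = 2, so geometric multiplicity = 1.
Geometric multiplicity < algebraic multiplicity, so C is not diagonalizable.

No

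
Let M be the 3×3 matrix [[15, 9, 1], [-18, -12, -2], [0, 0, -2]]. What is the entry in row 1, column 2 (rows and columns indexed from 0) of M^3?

Characteristic polynomial: λ^3 - λ^2 - 24λ - 36 = (λ - 6)(λ + 2)(λ + 3), so the eigenvalues are -3, -2, 6.
λ=6: eigenvector (1, -1, 0).
λ=-2: eigenvector (1, -2, 1).
λ=-3: eigenvector (-1, 2, 0).
P = [[1, 1, -1], [-1, -2, 2], [0, 1, 0]], D = diag(6, -2, -3), P⁻¹ = [[2, 1, 0], [0, 0, 1], [1, 1, 1]].
M³ = P·diag(216, -8, -27)·P⁻¹ = [[459, 243, 19], [-486, -270, -38], [0, 0, -8]].
The requested entry is -38.

-38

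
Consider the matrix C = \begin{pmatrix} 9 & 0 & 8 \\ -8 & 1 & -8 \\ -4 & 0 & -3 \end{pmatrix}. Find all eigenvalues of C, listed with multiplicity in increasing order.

Characteristic polynomial: p(μ) = μ^3 - 7μ^2 + 11μ - 5 = (μ - 5)(μ - 1)^2.
Roots (with multiplicity): 1, 1, 5.

1, 1, 5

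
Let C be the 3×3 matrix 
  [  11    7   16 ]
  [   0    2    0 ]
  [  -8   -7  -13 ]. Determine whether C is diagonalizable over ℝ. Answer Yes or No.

Characteristic polynomial: p(μ) = μ^3 - 19μ + 30 = (μ - 3)(μ - 2)(μ + 5).
All 3 eigenvalues are distinct, so C is diagonalizable.

Yes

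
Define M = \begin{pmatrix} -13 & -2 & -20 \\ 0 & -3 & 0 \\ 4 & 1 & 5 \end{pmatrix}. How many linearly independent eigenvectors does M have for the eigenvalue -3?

M + 3I = [[-10, -2, -20], [0, 0, 0], [4, 1, 8]].
This matrix has rank 2, so its null space has dimension 3 − 2 = 1.

1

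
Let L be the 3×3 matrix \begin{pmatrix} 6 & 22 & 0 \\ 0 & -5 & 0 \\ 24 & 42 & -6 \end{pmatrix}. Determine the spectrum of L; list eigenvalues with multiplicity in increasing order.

-6, -5, 6

Characteristic polynomial: p(μ) = μ^3 + 5μ^2 - 36μ - 180 = (μ - 6)(μ + 5)(μ + 6).
Roots (with multiplicity): -6, -5, 6.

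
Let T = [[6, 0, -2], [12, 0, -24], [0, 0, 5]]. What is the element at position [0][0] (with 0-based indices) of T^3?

Characteristic polynomial: s^3 - 11s^2 + 30s = s(s - 6)(s - 5), so the eigenvalues are 0, 5, 6.
s=6: eigenvector (1, 2, 0).
s=0: eigenvector (0, 1, 0).
s=5: eigenvector (2, 0, 1).
P = [[1, 0, 2], [2, 1, 0], [0, 0, 1]], D = diag(6, 0, 5), P⁻¹ = [[1, 0, -2], [-2, 1, 4], [0, 0, 1]].
T³ = P·diag(216, 0, 125)·P⁻¹ = [[216, 0, -182], [432, 0, -864], [0, 0, 125]].
The requested entry is 216.

216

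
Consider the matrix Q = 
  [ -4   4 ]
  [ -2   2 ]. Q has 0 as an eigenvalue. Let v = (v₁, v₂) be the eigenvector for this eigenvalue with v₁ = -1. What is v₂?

Q = [[-4, 4], [-2, 2]].
Solving (Q)v = 0 gives the eigenspace spanned by (-1, -1).
With v₁ = -1, v = (-1, -1), so v₂ = -1.

-1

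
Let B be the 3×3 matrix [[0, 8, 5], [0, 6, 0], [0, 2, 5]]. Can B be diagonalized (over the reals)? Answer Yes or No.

Yes

Characteristic polynomial: p(μ) = μ^3 - 11μ^2 + 30μ = μ(μ - 6)(μ - 5).
All 3 eigenvalues are distinct, so B is diagonalizable.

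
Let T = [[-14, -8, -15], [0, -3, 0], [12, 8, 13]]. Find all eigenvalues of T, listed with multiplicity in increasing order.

-3, -2, 1

Characteristic polynomial: p(s) = s^3 + 4s^2 + s - 6 = (s - 1)(s + 2)(s + 3).
Roots (with multiplicity): -3, -2, 1.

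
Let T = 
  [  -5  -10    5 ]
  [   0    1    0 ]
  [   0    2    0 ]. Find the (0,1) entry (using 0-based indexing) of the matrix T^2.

Characteristic polynomial: r^3 + 4r^2 - 5r = r(r - 1)(r + 5), so the eigenvalues are -5, 0, 1.
r=-5: eigenvector (1, 0, 0).
r=1: eigenvector (0, 1, 2).
r=0: eigenvector (1, 0, 1).
P = [[1, 0, 1], [0, 1, 0], [0, 2, 1]], D = diag(-5, 1, 0), P⁻¹ = [[1, 2, -1], [0, 1, 0], [0, -2, 1]].
T² = P·diag(25, 1, 0)·P⁻¹ = [[25, 50, -25], [0, 1, 0], [0, 2, 0]].
The requested entry is 50.

50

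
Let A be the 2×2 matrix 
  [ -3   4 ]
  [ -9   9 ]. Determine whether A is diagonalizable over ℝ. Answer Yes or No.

No

Characteristic polynomial: p(r) = r^2 - 6r + 9 = (r - 3)^2.
r = 3 has algebraic multiplicity 2; rank(A − 3I) = 1, so geometric multiplicity = 1.
Geometric multiplicity < algebraic multiplicity, so A is not diagonalizable.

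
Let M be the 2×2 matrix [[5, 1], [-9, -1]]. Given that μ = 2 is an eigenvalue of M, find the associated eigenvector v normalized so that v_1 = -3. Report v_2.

9

M − 2I = [[3, 1], [-9, -3]].
Solving (M − 2I)v = 0 gives the eigenspace spanned by (-3, 9).
With v_1 = -3, v = (-3, 9), so v_2 = 9.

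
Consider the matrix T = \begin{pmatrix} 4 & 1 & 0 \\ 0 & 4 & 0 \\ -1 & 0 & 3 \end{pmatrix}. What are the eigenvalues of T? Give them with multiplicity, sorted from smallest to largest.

Characteristic polynomial: p(s) = s^3 - 11s^2 + 40s - 48 = (s - 4)^2(s - 3).
Roots (with multiplicity): 3, 4, 4.

3, 4, 4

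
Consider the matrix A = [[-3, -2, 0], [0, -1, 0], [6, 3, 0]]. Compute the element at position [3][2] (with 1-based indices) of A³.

Characteristic polynomial: s^3 + 4s^2 + 3s = s(s + 1)(s + 3), so the eigenvalues are -3, -1, 0.
s=-3: eigenvector (1, 0, -2).
s=-1: eigenvector (-1, 1, 3).
s=0: eigenvector (0, 0, 1).
P = [[1, -1, 0], [0, 1, 0], [-2, 3, 1]], D = diag(-3, -1, 0), P⁻¹ = [[1, 1, 0], [0, 1, 0], [2, -1, 1]].
A³ = P·diag(-27, -1, 0)·P⁻¹ = [[-27, -26, 0], [0, -1, 0], [54, 51, 0]].
The requested entry is 51.

51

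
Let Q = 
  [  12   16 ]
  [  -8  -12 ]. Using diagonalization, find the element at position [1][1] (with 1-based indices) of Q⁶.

Characteristic polynomial: r^2 - 16 = (r - 4)(r + 4), so the eigenvalues are -4, 4.
r=4: eigenvector (2, -1).
r=-4: eigenvector (1, -1).
P = [[2, 1], [-1, -1]], D = diag(4, -4), P⁻¹ = [[1, 1], [-1, -2]].
Q⁶ = P·diag(4096, 4096)·P⁻¹ = [[4096, 0], [0, 4096]].
The requested entry is 4096.

4096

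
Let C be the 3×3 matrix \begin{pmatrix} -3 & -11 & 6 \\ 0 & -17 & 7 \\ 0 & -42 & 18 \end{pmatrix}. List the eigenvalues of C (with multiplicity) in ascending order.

-3, -3, 4

Characteristic polynomial: p(λ) = λ^3 + 2λ^2 - 15λ - 36 = (λ - 4)(λ + 3)^2.
Roots (with multiplicity): -3, -3, 4.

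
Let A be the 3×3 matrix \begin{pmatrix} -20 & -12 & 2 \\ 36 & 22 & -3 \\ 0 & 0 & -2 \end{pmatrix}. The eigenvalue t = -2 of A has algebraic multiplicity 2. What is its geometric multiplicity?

A + 2I = [[-18, -12, 2], [36, 24, -3], [0, 0, 0]].
This matrix has rank 2, so its null space has dimension 3 − 2 = 1.

1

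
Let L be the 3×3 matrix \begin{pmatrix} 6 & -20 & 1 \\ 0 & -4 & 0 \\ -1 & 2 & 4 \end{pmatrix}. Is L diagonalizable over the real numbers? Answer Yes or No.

No

Characteristic polynomial: p(μ) = μ^3 - 6μ^2 - 15μ + 100 = (μ - 5)^2(μ + 4).
μ = 5 has algebraic multiplicity 2; rank(L − 5I) = 2, so geometric multiplicity = 1.
Geometric multiplicity < algebraic multiplicity, so L is not diagonalizable.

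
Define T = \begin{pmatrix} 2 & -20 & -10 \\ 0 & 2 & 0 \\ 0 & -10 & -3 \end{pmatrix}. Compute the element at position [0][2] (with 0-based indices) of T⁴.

130

Characteristic polynomial: λ^3 - λ^2 - 8λ + 12 = (λ - 2)^2(λ + 3), so the eigenvalues are -3, 2, 2.
λ=2: eigenvector (1, -1, 2).
λ=2: eigenvector (0, 1, -2).
λ=-3: eigenvector (2, 0, 1).
P = [[1, 0, 2], [-1, 1, 0], [2, -2, 1]], D = diag(2, 2, -3), P⁻¹ = [[1, -4, -2], [1, -3, -2], [0, 2, 1]].
T⁴ = P·diag(16, 16, 81)·P⁻¹ = [[16, 260, 130], [0, 16, 0], [0, 130, 81]].
The requested entry is 130.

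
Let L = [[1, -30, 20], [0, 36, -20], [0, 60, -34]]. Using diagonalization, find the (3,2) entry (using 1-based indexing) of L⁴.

Characteristic polynomial: r^3 - 3r^2 - 22r + 24 = (r - 6)(r - 1)(r + 4), so the eigenvalues are -4, 1, 6.
r=6: eigenvector (0, -2, -3).
r=-4: eigenvector (-2, 1, 2).
r=1: eigenvector (1, 0, 0).
P = [[0, -2, 1], [-2, 1, 0], [-3, 2, 0]], D = diag(6, -4, 1), P⁻¹ = [[0, -2, 1], [0, -3, 2], [1, -6, 4]].
L⁴ = P·diag(1296, 256, 1)·P⁻¹ = [[1, 1530, -1020], [0, 4416, -2080], [0, 6240, -2864]].
The requested entry is 6240.

6240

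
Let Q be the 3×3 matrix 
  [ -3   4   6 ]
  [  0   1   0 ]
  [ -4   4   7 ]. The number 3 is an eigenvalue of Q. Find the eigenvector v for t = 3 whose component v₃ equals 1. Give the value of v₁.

Q − 3I = [[-6, 4, 6], [0, -2, 0], [-4, 4, 4]].
Solving (Q − 3I)v = 0 gives the eigenspace spanned by (1, 0, 1).
With v₃ = 1, v = (1, 0, 1), so v₁ = 1.

1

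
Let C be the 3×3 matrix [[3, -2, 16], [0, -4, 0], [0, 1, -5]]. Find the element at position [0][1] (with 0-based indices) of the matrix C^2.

18

Characteristic polynomial: μ^3 + 6μ^2 - 7μ - 60 = (μ - 3)(μ + 4)(μ + 5), so the eigenvalues are -5, -4, 3.
μ=3: eigenvector (1, 0, 0).
μ=-5: eigenvector (2, 0, -1).
μ=-4: eigenvector (-2, 1, 1).
P = [[1, 2, -2], [0, 0, 1], [0, -1, 1]], D = diag(3, -5, -4), P⁻¹ = [[1, 0, 2], [0, 1, -1], [0, 1, 0]].
C² = P·diag(9, 25, 16)·P⁻¹ = [[9, 18, -32], [0, 16, 0], [0, -9, 25]].
The requested entry is 18.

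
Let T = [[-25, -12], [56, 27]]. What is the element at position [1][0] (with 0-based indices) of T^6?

Characteristic polynomial: μ^2 - 2μ - 3 = (μ - 3)(μ + 1), so the eigenvalues are -1, 3.
μ=-1: eigenvector (1, -2).
μ=3: eigenvector (-3, 7).
P = [[1, -3], [-2, 7]], D = diag(-1, 3), P⁻¹ = [[7, 3], [2, 1]].
T⁶ = P·diag(1, 729)·P⁻¹ = [[-4367, -2184], [10192, 5097]].
The requested entry is 10192.

10192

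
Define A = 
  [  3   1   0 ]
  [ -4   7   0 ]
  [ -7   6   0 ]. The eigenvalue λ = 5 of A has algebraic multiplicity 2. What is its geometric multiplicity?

1

A − 5I = [[-2, 1, 0], [-4, 2, 0], [-7, 6, -5]].
This matrix has rank 2, so its null space has dimension 3 − 2 = 1.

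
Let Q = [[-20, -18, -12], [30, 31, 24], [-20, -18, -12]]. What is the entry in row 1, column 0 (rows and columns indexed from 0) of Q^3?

750

Characteristic polynomial: r^3 + r^2 - 20r = r(r - 4)(r + 5), so the eigenvalues are -5, 0, 4.
r=4: eigenvector (1, -2, 1).
r=-5: eigenvector (2, -3, 2).
r=0: eigenvector (-3, 6, -4).
P = [[1, 2, -3], [-2, -3, 6], [1, 2, -4]], D = diag(4, -5, 0), P⁻¹ = [[0, -2, -3], [2, 1, 0], [1, 0, -1]].
Q³ = P·diag(64, -125, 0)·P⁻¹ = [[-500, -378, -192], [750, 631, 384], [-500, -378, -192]].
The requested entry is 750.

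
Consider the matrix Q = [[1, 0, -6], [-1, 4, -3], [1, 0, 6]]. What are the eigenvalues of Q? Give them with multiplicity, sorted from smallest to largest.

3, 4, 4

Characteristic polynomial: p(λ) = λ^3 - 11λ^2 + 40λ - 48 = (λ - 4)^2(λ - 3).
Roots (with multiplicity): 3, 4, 4.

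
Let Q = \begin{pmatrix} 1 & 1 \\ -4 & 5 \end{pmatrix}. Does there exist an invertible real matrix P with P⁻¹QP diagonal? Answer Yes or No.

No

Characteristic polynomial: p(μ) = μ^2 - 6μ + 9 = (μ - 3)^2.
μ = 3 has algebraic multiplicity 2; rank(Q − 3I) = 1, so geometric multiplicity = 1.
Geometric multiplicity < algebraic multiplicity, so Q is not diagonalizable.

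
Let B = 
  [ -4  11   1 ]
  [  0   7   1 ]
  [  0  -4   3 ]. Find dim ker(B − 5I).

1

B − 5I = [[-9, 11, 1], [0, 2, 1], [0, -4, -2]].
This matrix has rank 2, so its null space has dimension 3 − 2 = 1.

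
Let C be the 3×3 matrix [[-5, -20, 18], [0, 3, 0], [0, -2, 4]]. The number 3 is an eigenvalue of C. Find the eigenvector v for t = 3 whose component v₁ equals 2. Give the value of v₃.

2

C − 3I = [[-8, -20, 18], [0, 0, 0], [0, -2, 1]].
Solving (C − 3I)v = 0 gives the eigenspace spanned by (2, 1, 2).
With v₁ = 2, v = (2, 1, 2), so v₃ = 2.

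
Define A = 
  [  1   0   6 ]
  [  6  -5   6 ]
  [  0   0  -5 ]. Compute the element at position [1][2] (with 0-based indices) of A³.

Characteristic polynomial: μ^3 + 9μ^2 + 15μ - 25 = (μ - 1)(μ + 5)^2, so the eigenvalues are -5, -5, 1.
μ=1: eigenvector (1, 1, 0).
μ=-5: eigenvector (0, 1, 0).
μ=-5: eigenvector (-1, -1, 1).
P = [[1, 0, -1], [1, 1, -1], [0, 0, 1]], D = diag(1, -5, -5), P⁻¹ = [[1, 0, 1], [-1, 1, 0], [0, 0, 1]].
A³ = P·diag(1, -125, -125)·P⁻¹ = [[1, 0, 126], [126, -125, 126], [0, 0, -125]].
The requested entry is 126.

126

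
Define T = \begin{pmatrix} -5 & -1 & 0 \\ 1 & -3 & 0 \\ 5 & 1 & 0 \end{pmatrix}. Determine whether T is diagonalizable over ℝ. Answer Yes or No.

Characteristic polynomial: p(s) = s^3 + 8s^2 + 16s = s(s + 4)^2.
s = -4 has algebraic multiplicity 2; rank(T + 4I) = 2, so geometric multiplicity = 1.
Geometric multiplicity < algebraic multiplicity, so T is not diagonalizable.

No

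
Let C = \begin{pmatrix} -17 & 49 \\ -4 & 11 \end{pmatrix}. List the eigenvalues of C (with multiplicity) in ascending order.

-3, -3

Characteristic polynomial: p(r) = r^2 + 6r + 9 = (r + 3)^2.
Roots (with multiplicity): -3, -3.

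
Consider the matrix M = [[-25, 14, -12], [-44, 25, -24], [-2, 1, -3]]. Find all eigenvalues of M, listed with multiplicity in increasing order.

Characteristic polynomial: p(s) = s^3 + 3s^2 - 9s - 27 = (s - 3)(s + 3)^2.
Roots (with multiplicity): -3, -3, 3.

-3, -3, 3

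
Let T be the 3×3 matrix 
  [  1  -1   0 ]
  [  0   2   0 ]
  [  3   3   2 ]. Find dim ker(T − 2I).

2

T − 2I = [[-1, -1, 0], [0, 0, 0], [3, 3, 0]].
This matrix has rank 1, so its null space has dimension 3 − 1 = 2.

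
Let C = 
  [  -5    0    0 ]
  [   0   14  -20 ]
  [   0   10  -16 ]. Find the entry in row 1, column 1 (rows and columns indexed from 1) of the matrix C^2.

25

Characteristic polynomial: t^3 + 7t^2 - 14t - 120 = (t - 4)(t + 5)(t + 6), so the eigenvalues are -6, -5, 4.
t=-6: eigenvector (0, 1, 1).
t=4: eigenvector (0, 2, 1).
t=-5: eigenvector (1, 0, 0).
P = [[0, 0, 1], [1, 2, 0], [1, 1, 0]], D = diag(-6, 4, -5), P⁻¹ = [[0, -1, 2], [0, 1, -1], [1, 0, 0]].
C² = P·diag(36, 16, 25)·P⁻¹ = [[25, 0, 0], [0, -4, 40], [0, -20, 56]].
The requested entry is 25.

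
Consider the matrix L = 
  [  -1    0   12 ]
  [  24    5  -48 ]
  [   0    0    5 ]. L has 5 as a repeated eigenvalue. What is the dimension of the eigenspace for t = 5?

2

L − 5I = [[-6, 0, 12], [24, 0, -48], [0, 0, 0]].
This matrix has rank 1, so its null space has dimension 3 − 1 = 2.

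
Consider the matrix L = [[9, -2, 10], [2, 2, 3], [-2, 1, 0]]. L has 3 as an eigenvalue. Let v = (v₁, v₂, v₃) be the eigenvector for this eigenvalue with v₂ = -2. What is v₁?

L − 3I = [[6, -2, 10], [2, -1, 3], [-2, 1, -3]].
Solving (L − 3I)v = 0 gives the eigenspace spanned by (-4, -2, 2).
With v₂ = -2, v = (-4, -2, 2), so v₁ = -4.

-4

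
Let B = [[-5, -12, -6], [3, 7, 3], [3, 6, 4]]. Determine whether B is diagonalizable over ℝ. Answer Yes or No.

Yes

Characteristic polynomial: p(μ) = μ^3 - 6μ^2 + 9μ - 4 = (μ - 4)(μ - 1)^2.
μ = 1 has algebraic multiplicity 2; rank(B − 1I) = 1, so geometric multiplicity = 2.
Every eigenvalue has geometric = algebraic multiplicity, so B is diagonalizable.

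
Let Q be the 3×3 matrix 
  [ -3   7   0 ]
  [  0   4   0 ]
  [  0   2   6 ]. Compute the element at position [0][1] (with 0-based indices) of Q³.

Characteristic polynomial: s^3 - 7s^2 - 6s + 72 = (s - 6)(s - 4)(s + 3), so the eigenvalues are -3, 4, 6.
s=-3: eigenvector (1, 0, 0).
s=4: eigenvector (1, 1, -1).
s=6: eigenvector (0, 0, 1).
P = [[1, 1, 0], [0, 1, 0], [0, -1, 1]], D = diag(-3, 4, 6), P⁻¹ = [[1, -1, 0], [0, 1, 0], [0, 1, 1]].
Q³ = P·diag(-27, 64, 216)·P⁻¹ = [[-27, 91, 0], [0, 64, 0], [0, 152, 216]].
The requested entry is 91.

91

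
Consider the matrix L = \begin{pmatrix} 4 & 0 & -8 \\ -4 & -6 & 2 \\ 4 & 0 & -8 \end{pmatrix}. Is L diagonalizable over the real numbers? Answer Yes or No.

Yes

Characteristic polynomial: p(r) = r^3 + 10r^2 + 24r = r(r + 4)(r + 6).
All 3 eigenvalues are distinct, so L is diagonalizable.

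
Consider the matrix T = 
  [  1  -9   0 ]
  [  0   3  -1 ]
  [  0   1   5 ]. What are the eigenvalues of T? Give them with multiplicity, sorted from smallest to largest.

1, 4, 4

Characteristic polynomial: p(μ) = μ^3 - 9μ^2 + 24μ - 16 = (μ - 4)^2(μ - 1).
Roots (with multiplicity): 1, 4, 4.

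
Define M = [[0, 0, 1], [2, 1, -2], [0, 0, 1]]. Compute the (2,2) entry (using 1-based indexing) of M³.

Characteristic polynomial: s^3 - 2s^2 + s = s(s - 1)^2, so the eigenvalues are 0, 1, 1.
s=1: eigenvector (1, 0, 1).
s=1: eigenvector (0, 1, 0).
s=0: eigenvector (1, -2, 0).
P = [[1, 0, 1], [0, 1, -2], [1, 0, 0]], D = diag(1, 1, 0), P⁻¹ = [[0, 0, 1], [2, 1, -2], [1, 0, -1]].
M³ = P·diag(1, 1, 0)·P⁻¹ = [[0, 0, 1], [2, 1, -2], [0, 0, 1]].
The requested entry is 1.

1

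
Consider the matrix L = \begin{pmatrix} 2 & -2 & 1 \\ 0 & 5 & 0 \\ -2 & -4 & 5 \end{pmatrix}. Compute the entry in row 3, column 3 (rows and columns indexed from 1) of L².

23

Characteristic polynomial: r^3 - 12r^2 + 47r - 60 = (r - 5)(r - 4)(r - 3), so the eigenvalues are 3, 4, 5.
r=4: eigenvector (1, 0, 2).
r=5: eigenvector (-2, 1, -4).
r=3: eigenvector (1, 0, 1).
P = [[1, -2, 1], [0, 1, 0], [2, -4, 1]], D = diag(4, 5, 3), P⁻¹ = [[-1, 2, 1], [0, 1, 0], [2, 0, -1]].
L² = P·diag(16, 25, 9)·P⁻¹ = [[2, -18, 7], [0, 25, 0], [-14, -36, 23]].
The requested entry is 23.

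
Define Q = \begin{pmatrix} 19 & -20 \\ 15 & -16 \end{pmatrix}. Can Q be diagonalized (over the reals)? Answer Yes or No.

Yes

Characteristic polynomial: p(r) = r^2 - 3r - 4 = (r - 4)(r + 1).
All 2 eigenvalues are distinct, so Q is diagonalizable.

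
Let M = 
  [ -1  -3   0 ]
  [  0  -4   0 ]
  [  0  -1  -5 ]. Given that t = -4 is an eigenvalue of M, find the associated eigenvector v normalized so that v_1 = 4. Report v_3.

-4

M + 4I = [[3, -3, 0], [0, 0, 0], [0, -1, -1]].
Solving (M + 4I)v = 0 gives the eigenspace spanned by (4, 4, -4).
With v_1 = 4, v = (4, 4, -4), so v_3 = -4.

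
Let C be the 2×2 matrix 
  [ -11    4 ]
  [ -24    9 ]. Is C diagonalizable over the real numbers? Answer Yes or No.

Yes

Characteristic polynomial: p(μ) = μ^2 + 2μ - 3 = (μ - 1)(μ + 3).
All 2 eigenvalues are distinct, so C is diagonalizable.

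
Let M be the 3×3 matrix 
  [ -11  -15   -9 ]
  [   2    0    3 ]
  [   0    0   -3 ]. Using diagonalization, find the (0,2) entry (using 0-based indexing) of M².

81

Characteristic polynomial: λ^3 + 14λ^2 + 63λ + 90 = (λ + 3)(λ + 5)(λ + 6), so the eigenvalues are -6, -5, -3.
λ=-5: eigenvector (5, -2, 0).
λ=-6: eigenvector (3, -1, 0).
λ=-3: eigenvector (-3, 1, 1).
P = [[5, 3, -3], [-2, -1, 1], [0, 0, 1]], D = diag(-5, -6, -3), P⁻¹ = [[-1, -3, 0], [2, 5, 1], [0, 0, 1]].
M² = P·diag(25, 36, 9)·P⁻¹ = [[91, 165, 81], [-22, -30, -27], [0, 0, 9]].
The requested entry is 81.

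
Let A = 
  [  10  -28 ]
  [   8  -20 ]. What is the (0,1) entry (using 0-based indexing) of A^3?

Characteristic polynomial: t^2 + 10t + 24 = (t + 4)(t + 6), so the eigenvalues are -6, -4.
t=-6: eigenvector (-7, -4).
t=-4: eigenvector (2, 1).
P = [[-7, 2], [-4, 1]], D = diag(-6, -4), P⁻¹ = [[1, -2], [4, -7]].
A³ = P·diag(-216, -64)·P⁻¹ = [[1000, -2128], [608, -1280]].
The requested entry is -2128.

-2128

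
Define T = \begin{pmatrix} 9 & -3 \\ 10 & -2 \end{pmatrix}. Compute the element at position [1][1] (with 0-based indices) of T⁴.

-794

Characteristic polynomial: r^2 - 7r + 12 = (r - 4)(r - 3), so the eigenvalues are 3, 4.
r=3: eigenvector (1, 2).
r=4: eigenvector (-3, -5).
P = [[1, -3], [2, -5]], D = diag(3, 4), P⁻¹ = [[-5, 3], [-2, 1]].
T⁴ = P·diag(81, 256)·P⁻¹ = [[1131, -525], [1750, -794]].
The requested entry is -794.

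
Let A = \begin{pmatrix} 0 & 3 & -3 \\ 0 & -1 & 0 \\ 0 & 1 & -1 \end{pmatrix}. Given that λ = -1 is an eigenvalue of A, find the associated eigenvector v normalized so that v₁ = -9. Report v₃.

A + 1I = [[1, 3, -3], [0, 0, 0], [0, 1, 0]].
Solving (A + 1I)v = 0 gives the eigenspace spanned by (-9, 0, -3).
With v₁ = -9, v = (-9, 0, -3), so v₃ = -3.

-3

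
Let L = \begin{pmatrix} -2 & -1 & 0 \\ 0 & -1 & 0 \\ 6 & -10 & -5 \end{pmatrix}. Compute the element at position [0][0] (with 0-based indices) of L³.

Characteristic polynomial: s^3 + 8s^2 + 17s + 10 = (s + 1)(s + 2)(s + 5), so the eigenvalues are -5, -2, -1.
s=-1: eigenvector (-1, 1, -4).
s=-2: eigenvector (1, 0, 2).
s=-5: eigenvector (0, 0, 1).
P = [[-1, 1, 0], [1, 0, 0], [-4, 2, 1]], D = diag(-1, -2, -5), P⁻¹ = [[0, 1, 0], [1, 1, 0], [-2, 2, 1]].
L³ = P·diag(-1, -8, -125)·P⁻¹ = [[-8, -7, 0], [0, -1, 0], [234, -262, -125]].
The requested entry is -8.

-8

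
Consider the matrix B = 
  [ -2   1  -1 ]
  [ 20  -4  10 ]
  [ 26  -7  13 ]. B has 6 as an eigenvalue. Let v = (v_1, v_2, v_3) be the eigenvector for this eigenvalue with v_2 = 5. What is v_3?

5

B − 6I = [[-8, 1, -1], [20, -10, 10], [26, -7, 7]].
Solving (B − 6I)v = 0 gives the eigenspace spanned by (0, 5, 5).
With v_2 = 5, v = (0, 5, 5), so v_3 = 5.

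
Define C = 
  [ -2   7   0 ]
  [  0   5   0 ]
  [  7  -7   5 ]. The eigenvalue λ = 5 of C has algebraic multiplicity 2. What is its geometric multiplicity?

C − 5I = [[-7, 7, 0], [0, 0, 0], [7, -7, 0]].
This matrix has rank 1, so its null space has dimension 3 − 1 = 2.

2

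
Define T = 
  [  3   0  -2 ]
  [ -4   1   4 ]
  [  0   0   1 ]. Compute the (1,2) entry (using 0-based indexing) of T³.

52

Characteristic polynomial: s^3 - 5s^2 + 7s - 3 = (s - 3)(s - 1)^2, so the eigenvalues are 1, 1, 3.
s=3: eigenvector (1, -2, 0).
s=1: eigenvector (0, 1, 0).
s=1: eigenvector (1, 0, 1).
P = [[1, 0, 1], [-2, 1, 0], [0, 0, 1]], D = diag(3, 1, 1), P⁻¹ = [[1, 0, -1], [2, 1, -2], [0, 0, 1]].
T³ = P·diag(27, 1, 1)·P⁻¹ = [[27, 0, -26], [-52, 1, 52], [0, 0, 1]].
The requested entry is 52.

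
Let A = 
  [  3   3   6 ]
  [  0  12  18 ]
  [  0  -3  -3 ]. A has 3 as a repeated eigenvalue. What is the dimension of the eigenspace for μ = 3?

2

A − 3I = [[0, 3, 6], [0, 9, 18], [0, -3, -6]].
This matrix has rank 1, so its null space has dimension 3 − 1 = 2.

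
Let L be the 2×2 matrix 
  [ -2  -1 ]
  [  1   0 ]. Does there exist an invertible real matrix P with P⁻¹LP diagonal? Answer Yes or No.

No

Characteristic polynomial: p(r) = r^2 + 2r + 1 = (r + 1)^2.
r = -1 has algebraic multiplicity 2; rank(L + 1I) = 1, so geometric multiplicity = 1.
Geometric multiplicity < algebraic multiplicity, so L is not diagonalizable.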